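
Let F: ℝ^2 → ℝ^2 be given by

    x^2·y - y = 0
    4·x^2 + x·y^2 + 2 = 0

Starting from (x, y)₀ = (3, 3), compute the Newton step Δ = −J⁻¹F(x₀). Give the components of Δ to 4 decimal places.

(1.4667, -6.3000)

At (3, 3): F = (24.0000, 65.0000).
Jacobian J = [[2·x·y, x^2 - 1], [8·x + y^2, 2·x·y]].
At the point, J = [[18.0000, 8.0000], [33.0000, 18.0000]] (det J = 60.0000).
Solving J·Δ = −F gives Δ = (1.4667, -6.3000).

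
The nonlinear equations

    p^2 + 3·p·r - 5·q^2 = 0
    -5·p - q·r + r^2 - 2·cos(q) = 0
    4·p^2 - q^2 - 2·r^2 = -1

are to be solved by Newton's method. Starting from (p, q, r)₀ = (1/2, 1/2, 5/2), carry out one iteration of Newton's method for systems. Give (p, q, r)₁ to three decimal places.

At (1/2, 1/2, 5/2): F = (2.750, 0.74483, -10.750).
Jacobian J = [[2·p + 3·r, -10·q, 3·p], [-5, -r + 2·sin(q), -q + 2·r], [8·p, -2·q, -4·r]].
At the point, J = [[8.500, -5.000, 1.500], [-5.000, -1.54115, 4.500], [4.000, -1.000, -10.000]] (det J = 345.99455).
Solving J·Δ = −F gives Δ = (-0.675, -0.971, -1.248).
Then the next iterate is (p, q, r)₁ = (-0.175, -0.471, 1.252).

(-0.175, -0.471, 1.252)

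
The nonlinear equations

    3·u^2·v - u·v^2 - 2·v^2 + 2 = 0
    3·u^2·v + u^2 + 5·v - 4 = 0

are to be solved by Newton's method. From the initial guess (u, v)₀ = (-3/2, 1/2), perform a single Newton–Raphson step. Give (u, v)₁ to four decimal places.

(2.5175, 2.7133)

At (-3/2, 1/2): F = (5.2500, 4.1250).
Jacobian J = [[6·u·v - v^2, 3·u^2 - 2·u·v - 4·v], [6·u·v + 2·u, 3·u^2 + 5]].
At the point, J = [[-4.7500, 6.2500], [-7.5000, 11.7500]] (det J = -8.9375).
Solving J·Δ = −F gives Δ = (4.0175, 2.2133).
Then the next iterate is (u, v)₁ = (2.5175, 2.7133).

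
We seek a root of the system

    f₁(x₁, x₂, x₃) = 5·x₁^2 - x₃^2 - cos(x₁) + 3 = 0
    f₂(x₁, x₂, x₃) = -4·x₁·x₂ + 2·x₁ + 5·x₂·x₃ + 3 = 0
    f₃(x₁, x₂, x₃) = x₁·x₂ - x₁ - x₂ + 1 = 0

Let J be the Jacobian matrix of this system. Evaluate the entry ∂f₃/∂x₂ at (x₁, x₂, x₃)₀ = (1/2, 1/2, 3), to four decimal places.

-0.5000

∂f₃/∂x₂ = x₁ - 1.
At (1/2, 1/2, 3) this is -0.5000.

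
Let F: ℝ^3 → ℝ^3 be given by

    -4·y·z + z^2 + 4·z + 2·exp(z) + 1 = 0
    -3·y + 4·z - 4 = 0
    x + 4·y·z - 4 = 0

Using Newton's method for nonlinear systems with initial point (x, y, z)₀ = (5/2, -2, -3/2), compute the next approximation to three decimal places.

At (5/2, -2, -3/2): F = (-14.30374, -4.000, 10.500).
Jacobian J = [[0, -4·z, -4·y + 2·z + 2·exp(z) + 4], [0, -3, 4], [1, 4·z, 4·y]].
At the point, J = [[0.000, 6.000, 9.44626], [0.000, -3.000, 4.000], [1.000, -6.000, -8.000]] (det J = 52.33878).
Solving J·Δ = −F gives Δ = (1.955, 0.371, 1.278).
Then the next iterate is (x, y, z)₁ = (4.455, -1.629, -0.222).

(4.455, -1.629, -0.222)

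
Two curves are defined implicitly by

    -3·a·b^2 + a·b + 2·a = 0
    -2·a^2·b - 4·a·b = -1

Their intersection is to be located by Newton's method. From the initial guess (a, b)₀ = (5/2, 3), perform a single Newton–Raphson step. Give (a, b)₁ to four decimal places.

At (5/2, 3): F = (-55.0000, -66.5000).
Jacobian J = [[-3·b^2 + b + 2, -6·a·b + a], [-4·a·b - 4·b, -2·a^2 - 4·a]].
At the point, J = [[-22.0000, -42.5000], [-42.0000, -22.5000]] (det J = -1290.0000).
Solving J·Δ = −F gives Δ = (-1.2316, -0.6566).
Then the next iterate is (a, b)₁ = (1.2684, 2.3434).

(1.2684, 2.3434)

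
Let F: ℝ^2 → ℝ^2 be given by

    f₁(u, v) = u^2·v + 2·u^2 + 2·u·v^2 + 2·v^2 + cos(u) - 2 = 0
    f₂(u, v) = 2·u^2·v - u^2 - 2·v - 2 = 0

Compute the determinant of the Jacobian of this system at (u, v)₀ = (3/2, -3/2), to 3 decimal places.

-140.494

J = [[2·u·v + 4·u + 2·v^2 - sin(u), u^2 + 4·u·v + 4·v], [4·u·v - 2·u, 2·u^2 - 2]].
At the point, J = [[5.00251, -12.750], [-12.000, 2.500]].
det J = -140.494.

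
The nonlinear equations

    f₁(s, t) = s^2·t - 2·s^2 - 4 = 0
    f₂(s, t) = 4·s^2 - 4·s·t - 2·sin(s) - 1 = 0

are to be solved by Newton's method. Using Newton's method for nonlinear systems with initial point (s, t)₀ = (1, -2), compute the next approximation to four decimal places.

(-0.3280, -4.6240)

At (1, -2): F = (-8.0000, 9.317058).
Jacobian J = [[2·s·t - 4·s, s^2], [8·s - 4·t - 2·cos(s), -4·s]].
At the point, J = [[-8.0000, 1.0000], [14.919395, -4.0000]] (det J = 17.080605).
Solving J·Δ = −F gives Δ = (-1.3280, -2.6240).
Then the next iterate is (s, t)₁ = (-0.3280, -4.6240).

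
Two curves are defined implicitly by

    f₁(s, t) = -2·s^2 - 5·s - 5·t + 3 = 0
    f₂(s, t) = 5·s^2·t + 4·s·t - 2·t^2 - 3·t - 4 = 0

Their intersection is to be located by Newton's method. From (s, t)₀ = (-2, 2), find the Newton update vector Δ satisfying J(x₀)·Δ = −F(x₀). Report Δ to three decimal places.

(0.159, -0.904)

At (-2, 2): F = (-5.000, 6.000).
Jacobian J = [[-4·s - 5, -5], [10·s·t + 4·t, 5·s^2 + 4·s - 4·t - 3]].
At the point, J = [[3.000, -5.000], [-32.000, 1.000]] (det J = -157.000).
Solving J·Δ = −F gives Δ = (0.159, -0.904).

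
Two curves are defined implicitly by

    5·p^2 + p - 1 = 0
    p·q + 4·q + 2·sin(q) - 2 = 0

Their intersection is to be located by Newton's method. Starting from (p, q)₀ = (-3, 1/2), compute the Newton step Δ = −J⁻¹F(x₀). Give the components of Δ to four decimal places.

At (-3, 1/2): F = (41.0000, -0.541149).
Jacobian J = [[10·p + 1, 0], [q, p + 2·cos(q) + 4]].
At the point, J = [[-29.0000, 0.0000], [0.5000, 2.755165]] (det J = -79.899789).
Solving J·Δ = −F gives Δ = (1.4138, -0.0602).

(1.4138, -0.0602)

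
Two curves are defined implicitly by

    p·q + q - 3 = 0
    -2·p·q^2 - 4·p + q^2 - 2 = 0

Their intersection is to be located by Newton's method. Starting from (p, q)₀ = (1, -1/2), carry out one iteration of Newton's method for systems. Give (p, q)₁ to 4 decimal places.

(0.0000, 1.2500)

At (1, -1/2): F = (-4.0000, -6.2500).
Jacobian J = [[q, p + 1], [-2·q^2 - 4, -4·p·q + 2·q]].
At the point, J = [[-0.5000, 2.0000], [-4.5000, 1.0000]] (det J = 8.5000).
Solving J·Δ = −F gives Δ = (-1.0000, 1.7500).
Then the next iterate is (p, q)₁ = (0.0000, 1.2500).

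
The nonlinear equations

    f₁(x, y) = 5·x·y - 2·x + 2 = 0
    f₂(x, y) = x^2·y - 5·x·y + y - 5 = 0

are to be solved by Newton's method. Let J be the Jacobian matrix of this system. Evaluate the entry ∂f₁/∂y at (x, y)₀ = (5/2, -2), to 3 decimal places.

12.500

∂f₁/∂y = 5·x.
At (5/2, -2) this is 12.500.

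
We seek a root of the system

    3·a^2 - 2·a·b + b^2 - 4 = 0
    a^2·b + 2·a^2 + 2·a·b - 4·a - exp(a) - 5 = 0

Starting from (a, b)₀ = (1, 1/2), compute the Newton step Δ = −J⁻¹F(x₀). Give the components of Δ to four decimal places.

(0.9430, 2.9652)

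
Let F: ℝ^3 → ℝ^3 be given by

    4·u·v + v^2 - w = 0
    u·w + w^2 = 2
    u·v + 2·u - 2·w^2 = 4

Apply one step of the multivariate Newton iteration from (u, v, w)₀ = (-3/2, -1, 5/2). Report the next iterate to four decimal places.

(0.4913, -1.2375, 0.9348)

At (-3/2, -1, 5/2): F = (4.5000, 0.5000, -18.0000).
Jacobian J = [[4·v, 4·u + 2·v, -1], [w, 0, u + 2·w], [v + 2, u, -4·w]].
At the point, J = [[-4.0000, -8.0000, -1.0000], [2.5000, 0.0000, 3.5000], [1.0000, -1.5000, -10.0000]] (det J = -245.2500).
Solving J·Δ = −F gives Δ = (1.9913, -0.2375, -1.5652).
Then the next iterate is (u, v, w)₁ = (0.4913, -1.2375, 0.9348).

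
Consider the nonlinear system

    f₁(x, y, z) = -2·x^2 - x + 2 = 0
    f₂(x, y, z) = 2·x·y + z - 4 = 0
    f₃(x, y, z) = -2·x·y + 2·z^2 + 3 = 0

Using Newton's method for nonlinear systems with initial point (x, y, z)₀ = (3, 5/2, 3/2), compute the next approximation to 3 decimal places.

(1.538, 1.754, 0.786)

At (3, 5/2, 3/2): F = (-19.000, 12.500, -7.500).
Jacobian J = [[-4·x - 1, 0, 0], [2·y, 2·x, 1], [-2·y, -2·x, 4·z]].
At the point, J = [[-13.000, 0.000, 0.000], [5.000, 6.000, 1.000], [-5.000, -6.000, 6.000]] (det J = -546.000).
Solving J·Δ = −F gives Δ = (-1.462, -0.746, -0.714).
Then the next iterate is (x, y, z)₁ = (1.538, 1.754, 0.786).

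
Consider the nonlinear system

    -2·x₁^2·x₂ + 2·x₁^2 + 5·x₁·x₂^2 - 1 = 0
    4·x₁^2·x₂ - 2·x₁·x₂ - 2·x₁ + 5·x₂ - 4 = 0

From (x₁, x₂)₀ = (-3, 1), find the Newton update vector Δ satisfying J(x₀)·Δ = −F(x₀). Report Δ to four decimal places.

At (-3, 1): F = (-16.0000, 49.0000).
Jacobian J = [[-4·x₁·x₂ + 4·x₁ + 5·x₂^2, -2·x₁^2 + 10·x₁·x₂], [8·x₁·x₂ - 2·x₂ - 2, 4·x₁^2 - 2·x₁ + 5]].
At the point, J = [[5.0000, -48.0000], [-28.0000, 47.0000]] (det J = -1109.0000).
Solving J·Δ = −F gives Δ = (1.4427, -0.1830).

(1.4427, -0.1830)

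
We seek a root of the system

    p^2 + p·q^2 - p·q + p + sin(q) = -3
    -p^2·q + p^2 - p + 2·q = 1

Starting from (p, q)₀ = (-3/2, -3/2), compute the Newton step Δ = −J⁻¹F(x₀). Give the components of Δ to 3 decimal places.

(0.357, 0.370)

At (-3/2, -3/2): F = (-2.87249, 3.125).
Jacobian J = [[2·p + q^2 - q + 1, 2·p·q - p + cos(q)], [-2·p·q + 2·p - 1, -p^2 + 2]].
At the point, J = [[1.750, 6.07074], [-8.500, -0.250]] (det J = 51.16377).
Solving J·Δ = −F gives Δ = (0.357, 0.370).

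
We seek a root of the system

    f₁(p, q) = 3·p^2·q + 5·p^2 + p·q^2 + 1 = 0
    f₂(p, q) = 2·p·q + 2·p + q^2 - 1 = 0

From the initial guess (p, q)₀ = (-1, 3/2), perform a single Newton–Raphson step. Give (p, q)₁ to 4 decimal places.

At (-1, 3/2): F = (8.2500, -3.7500).
Jacobian J = [[6·p·q + 10·p + q^2, 3·p^2 + 2·p·q], [2·q + 2, 2·p + 2·q]].
At the point, J = [[-16.7500, 0.0000], [5.0000, 1.0000]] (det J = -16.7500).
Solving J·Δ = −F gives Δ = (0.4925, 1.2873).
Then the next iterate is (p, q)₁ = (-0.5075, 2.7873).

(-0.5075, 2.7873)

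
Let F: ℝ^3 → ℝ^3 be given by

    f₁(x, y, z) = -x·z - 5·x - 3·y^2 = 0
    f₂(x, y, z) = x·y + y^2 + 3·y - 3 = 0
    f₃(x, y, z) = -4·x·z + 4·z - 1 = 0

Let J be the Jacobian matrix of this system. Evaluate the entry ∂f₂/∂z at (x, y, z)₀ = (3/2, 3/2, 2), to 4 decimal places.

0.0000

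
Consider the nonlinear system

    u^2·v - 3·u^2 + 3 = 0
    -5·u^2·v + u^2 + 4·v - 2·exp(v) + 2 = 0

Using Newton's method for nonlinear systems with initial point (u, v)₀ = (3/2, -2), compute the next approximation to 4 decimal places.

At (3/2, -2): F = (-8.2500, 18.479329).
Jacobian J = [[2·u·v - 6·u, u^2], [-10·u·v + 2·u, -5·u^2 - 2·exp(v) + 4]].
At the point, J = [[-15.0000, 2.2500], [33.0000, -7.520671]] (det J = 38.560058).
Solving J·Δ = −F gives Δ = (-0.5308, 0.1281).
Then the next iterate is (u, v)₁ = (0.9692, -1.8719).

(0.9692, -1.8719)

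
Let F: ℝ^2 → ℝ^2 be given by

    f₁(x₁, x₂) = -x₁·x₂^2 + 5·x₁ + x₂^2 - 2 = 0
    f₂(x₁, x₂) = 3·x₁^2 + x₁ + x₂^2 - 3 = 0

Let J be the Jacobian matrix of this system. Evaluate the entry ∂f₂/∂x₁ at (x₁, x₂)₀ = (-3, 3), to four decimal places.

∂f₂/∂x₁ = 6·x₁ + 1.
At (-3, 3) this is -17.0000.

-17.0000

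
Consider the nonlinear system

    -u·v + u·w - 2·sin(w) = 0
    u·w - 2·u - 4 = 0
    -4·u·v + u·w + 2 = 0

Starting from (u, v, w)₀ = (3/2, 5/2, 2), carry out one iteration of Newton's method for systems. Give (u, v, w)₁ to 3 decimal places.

At (3/2, 5/2, 2): F = (-2.56859, -4.000, -10.000).
Jacobian J = [[-v + w, -u, u - 2·cos(w)], [w - 2, 0, u], [-4·v + w, -4·u, u]].
At the point, J = [[-0.500, -1.500, 2.33229], [0.000, 0.000, 1.500], [-8.000, -6.000, 1.500]] (det J = 13.500).
Solving J·Δ = −F gives Δ = (-3.434, 3.579, 2.667).
Then the next iterate is (u, v, w)₁ = (-1.934, 6.079, 4.667).

(-1.934, 6.079, 4.667)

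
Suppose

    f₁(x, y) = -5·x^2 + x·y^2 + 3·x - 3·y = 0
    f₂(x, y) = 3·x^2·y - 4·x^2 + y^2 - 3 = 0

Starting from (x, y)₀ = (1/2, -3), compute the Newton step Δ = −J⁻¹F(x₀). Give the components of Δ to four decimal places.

At (1/2, -3): F = (13.7500, 2.7500).
Jacobian J = [[-10·x + y^2 + 3, 2·x·y - 3], [6·x·y - 8·x, 3·x^2 + 2·y]].
At the point, J = [[7.0000, -6.0000], [-13.0000, -5.2500]] (det J = -114.7500).
Solving J·Δ = −F gives Δ = (-0.4853, 1.7255).

(-0.4853, 1.7255)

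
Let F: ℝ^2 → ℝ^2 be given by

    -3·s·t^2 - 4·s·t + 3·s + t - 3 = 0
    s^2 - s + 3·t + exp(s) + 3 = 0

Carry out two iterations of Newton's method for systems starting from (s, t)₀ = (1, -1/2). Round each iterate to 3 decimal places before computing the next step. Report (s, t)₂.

(0.005, -0.913)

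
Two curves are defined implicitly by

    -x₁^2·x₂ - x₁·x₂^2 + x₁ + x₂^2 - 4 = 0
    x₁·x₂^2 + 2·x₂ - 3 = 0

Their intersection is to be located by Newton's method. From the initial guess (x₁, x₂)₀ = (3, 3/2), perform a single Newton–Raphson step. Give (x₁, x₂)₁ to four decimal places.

At (3, 3/2): F = (-19.0000, 6.7500).
Jacobian J = [[-2·x₁·x₂ - x₂^2 + 1, -x₁^2 - 2·x₁·x₂ + 2·x₂], [x₂^2, 2·x₁·x₂ + 2]].
At the point, J = [[-10.2500, -15.0000], [2.2500, 11.0000]] (det J = -79.0000).
Solving J·Δ = −F gives Δ = (-1.3639, -0.3347).
Then the next iterate is (x₁, x₂)₁ = (1.6361, 1.1653).

(1.6361, 1.1653)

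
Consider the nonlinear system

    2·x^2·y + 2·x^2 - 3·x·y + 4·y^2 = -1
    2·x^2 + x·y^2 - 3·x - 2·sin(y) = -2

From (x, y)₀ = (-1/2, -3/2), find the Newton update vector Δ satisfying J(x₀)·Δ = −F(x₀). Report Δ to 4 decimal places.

(2.9403, 2.3672)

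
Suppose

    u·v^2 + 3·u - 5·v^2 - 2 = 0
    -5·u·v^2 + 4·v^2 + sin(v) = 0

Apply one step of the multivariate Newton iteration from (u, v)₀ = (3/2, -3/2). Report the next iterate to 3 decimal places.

At (3/2, -3/2): F = (-5.375, -8.87249).
Jacobian J = [[v^2 + 3, 2·u·v - 10·v], [-5·v^2, -10·u·v + 8·v + cos(v)]].
At the point, J = [[5.250, 10.500], [-11.250, 10.57074]] (det J = 173.62137).
Solving J·Δ = −F gives Δ = (-0.209, 0.617).
Then the next iterate is (u, v)₁ = (1.291, -0.883).

(1.291, -0.883)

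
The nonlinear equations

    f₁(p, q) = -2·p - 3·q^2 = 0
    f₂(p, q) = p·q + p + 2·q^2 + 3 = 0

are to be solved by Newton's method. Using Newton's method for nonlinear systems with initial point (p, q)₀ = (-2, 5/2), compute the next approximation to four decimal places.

(-2.2603, 1.5514)

At (-2, 5/2): F = (-14.7500, 8.5000).
Jacobian J = [[-2, -6·q], [q + 1, p + 4·q]].
At the point, J = [[-2.0000, -15.0000], [3.5000, 8.0000]] (det J = 36.5000).
Solving J·Δ = −F gives Δ = (-0.2603, -0.9486).
Then the next iterate is (p, q)₁ = (-2.2603, 1.5514).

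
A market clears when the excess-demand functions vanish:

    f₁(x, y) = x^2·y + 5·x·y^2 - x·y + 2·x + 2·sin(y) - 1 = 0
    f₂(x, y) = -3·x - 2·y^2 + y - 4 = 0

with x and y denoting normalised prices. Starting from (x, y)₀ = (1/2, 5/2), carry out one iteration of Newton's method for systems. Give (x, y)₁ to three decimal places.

(0.572, 0.754)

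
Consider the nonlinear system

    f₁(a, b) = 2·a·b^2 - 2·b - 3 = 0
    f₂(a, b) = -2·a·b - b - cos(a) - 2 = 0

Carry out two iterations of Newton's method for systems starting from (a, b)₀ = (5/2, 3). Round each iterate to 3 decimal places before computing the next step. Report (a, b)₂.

(-0.797, 5.856)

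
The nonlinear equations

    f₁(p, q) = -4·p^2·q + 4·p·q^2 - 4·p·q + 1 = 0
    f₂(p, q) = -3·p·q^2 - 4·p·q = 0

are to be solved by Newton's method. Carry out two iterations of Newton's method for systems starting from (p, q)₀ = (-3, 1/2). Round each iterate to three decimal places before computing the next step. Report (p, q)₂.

(-3.760, -0.017)

At (-3, 1/2): F = (-14.000, 8.250).
Jacobian J = [[-8·p·q + 4·q^2 - 4·q, -4·p^2 + 8·p·q - 4·p], [-3·q^2 - 4·q, -6·p·q - 4·p]].
At the point, J = [[11.000, -36.000], [-2.750, 21.000]] (det J = 132.000).
Solving J·Δ = −F gives Δ = (-0.023, -0.396).
Then the next iterate is (p, q)₁ = (-3.023, 0.104).
Round to (-3.023, 0.104) and repeat: F = (-1.67485, 1.35566), J = [[2.14240, -26.97725], [-0.44845, 13.97835]].
Δ = (-0.737, -0.121), so (p, q)₂ = (-3.760, -0.017).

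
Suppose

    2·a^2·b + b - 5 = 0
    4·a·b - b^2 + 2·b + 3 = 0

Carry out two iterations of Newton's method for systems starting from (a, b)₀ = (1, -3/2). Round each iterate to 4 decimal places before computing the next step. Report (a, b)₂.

(0.2748, 0.2464)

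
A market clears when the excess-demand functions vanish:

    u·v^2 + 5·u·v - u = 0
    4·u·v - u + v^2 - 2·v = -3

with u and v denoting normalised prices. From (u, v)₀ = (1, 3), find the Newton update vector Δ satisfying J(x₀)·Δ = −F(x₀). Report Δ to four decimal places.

(0.0476, -2.1905)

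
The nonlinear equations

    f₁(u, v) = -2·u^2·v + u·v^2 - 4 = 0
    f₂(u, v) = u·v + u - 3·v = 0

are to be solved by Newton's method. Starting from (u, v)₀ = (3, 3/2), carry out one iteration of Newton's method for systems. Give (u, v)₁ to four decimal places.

At (3, 3/2): F = (-24.2500, 3.0000).
Jacobian J = [[-4·u·v + v^2, -2·u^2 + 2·u·v], [v + 1, u - 3]].
At the point, J = [[-15.7500, -9.0000], [2.5000, 0.0000]] (det J = 22.5000).
Solving J·Δ = −F gives Δ = (-1.2000, -0.5944).
Then the next iterate is (u, v)₁ = (1.8000, 0.9056).

(1.8000, 0.9056)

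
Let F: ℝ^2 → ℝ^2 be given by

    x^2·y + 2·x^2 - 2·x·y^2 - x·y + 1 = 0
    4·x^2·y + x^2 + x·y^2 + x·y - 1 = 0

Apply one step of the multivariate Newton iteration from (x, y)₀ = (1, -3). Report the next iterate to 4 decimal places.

(0.5837, -2.3397)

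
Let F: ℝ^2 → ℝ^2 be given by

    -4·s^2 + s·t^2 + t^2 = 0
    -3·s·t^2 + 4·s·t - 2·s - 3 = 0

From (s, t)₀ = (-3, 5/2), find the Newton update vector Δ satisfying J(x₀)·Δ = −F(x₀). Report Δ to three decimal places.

(1.468, -0.408)

At (-3, 5/2): F = (-48.500, 29.250).
Jacobian J = [[-8·s + t^2, 2·s·t + 2·t], [-3·t^2 + 4·t - 2, -6·s·t + 4·s]].
At the point, J = [[30.250, -10.000], [-10.750, 33.000]] (det J = 890.750).
Solving J·Δ = −F gives Δ = (1.468, -0.408).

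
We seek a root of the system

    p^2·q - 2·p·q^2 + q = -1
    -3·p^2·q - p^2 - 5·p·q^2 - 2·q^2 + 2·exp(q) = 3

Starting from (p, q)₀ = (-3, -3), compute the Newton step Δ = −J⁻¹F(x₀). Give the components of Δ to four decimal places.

(0.9165, 0.9615)

At (-3, -3): F = (25.0000, 186.099574).
Jacobian J = [[2·p·q - 2·q^2, p^2 - 4·p·q + 1], [-6·p·q - 2·p - 5·q^2, -3·p^2 - 10·p·q - 4·q + 2·exp(q)]].
At the point, J = [[0.0000, -26.0000], [-93.0000, -104.900426]] (det J = -2418.0000).
Solving J·Δ = −F gives Δ = (0.9165, 0.9615).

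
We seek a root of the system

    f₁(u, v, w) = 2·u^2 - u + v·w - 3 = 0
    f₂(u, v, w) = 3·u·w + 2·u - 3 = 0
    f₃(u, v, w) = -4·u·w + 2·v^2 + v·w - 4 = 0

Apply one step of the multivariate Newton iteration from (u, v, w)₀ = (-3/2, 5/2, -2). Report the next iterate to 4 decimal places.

At (-3/2, 5/2, -2): F = (-2.0000, 3.0000, -8.5000).
Jacobian J = [[4·u - 1, w, v], [3·w + 2, 0, 3·u], [-4·w, 4·v + w, -4·u + v]].
At the point, J = [[-7.0000, -2.0000, 2.5000], [-4.0000, 0.0000, -4.5000], [8.0000, 8.0000, 8.5000]] (det J = -328.0000).
Solving J·Δ = −F gives Δ = (-0.1143, 0.3605, 0.7683).
Then the next iterate is (u, v, w)₁ = (-1.6143, 2.8605, -1.2317).

(-1.6143, 2.8605, -1.2317)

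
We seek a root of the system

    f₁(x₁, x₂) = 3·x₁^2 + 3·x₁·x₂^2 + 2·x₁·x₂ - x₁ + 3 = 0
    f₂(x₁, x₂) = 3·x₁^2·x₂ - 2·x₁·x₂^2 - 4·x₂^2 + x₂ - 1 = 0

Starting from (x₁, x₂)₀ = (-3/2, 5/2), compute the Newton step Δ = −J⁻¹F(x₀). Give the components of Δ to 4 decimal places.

(0.2833, -0.8031)

At (-3/2, 5/2): F = (-24.3750, 12.1250).
Jacobian J = [[6·x₁ + 3·x₂^2 + 2·x₂ - 1, 6·x₁·x₂ + 2·x₁], [6·x₁·x₂ - 2·x₂^2, 3·x₁^2 - 4·x₁·x₂ - 8·x₂ + 1]].
At the point, J = [[13.7500, -25.5000], [-35.0000, 2.7500]] (det J = -854.6875).
Solving J·Δ = −F gives Δ = (0.2833, -0.8031).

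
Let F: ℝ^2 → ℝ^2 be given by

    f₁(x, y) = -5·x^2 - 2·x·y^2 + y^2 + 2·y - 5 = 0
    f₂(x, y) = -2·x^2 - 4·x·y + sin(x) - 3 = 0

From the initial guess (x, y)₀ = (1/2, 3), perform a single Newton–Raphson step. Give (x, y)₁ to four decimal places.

At (1/2, 3): F = (-0.2500, -9.020574).
Jacobian J = [[-10·x - 2·y^2, -4·x·y + 2·y + 2], [-4·x - 4·y + cos(x), -4·x]].
At the point, J = [[-23.0000, 2.0000], [-13.122417, -2.0000]] (det J = 72.244835).
Solving J·Δ = −F gives Δ = (-0.2566, -2.8264).
Then the next iterate is (x, y)₁ = (0.2434, 0.1736).

(0.2434, 0.1736)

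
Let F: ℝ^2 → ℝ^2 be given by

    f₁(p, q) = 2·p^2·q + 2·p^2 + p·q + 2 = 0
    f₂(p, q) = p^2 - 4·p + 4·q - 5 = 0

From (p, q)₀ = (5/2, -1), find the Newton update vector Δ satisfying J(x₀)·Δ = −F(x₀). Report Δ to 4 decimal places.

At (5/2, -1): F = (-0.5000, -12.7500).
Jacobian J = [[4·p·q + 4·p + q, 2·p^2 + p], [2·p - 4, 4]].
At the point, J = [[-1.0000, 15.0000], [1.0000, 4.0000]] (det J = -19.0000).
Solving J·Δ = −F gives Δ = (9.9605, 0.6974).

(9.9605, 0.6974)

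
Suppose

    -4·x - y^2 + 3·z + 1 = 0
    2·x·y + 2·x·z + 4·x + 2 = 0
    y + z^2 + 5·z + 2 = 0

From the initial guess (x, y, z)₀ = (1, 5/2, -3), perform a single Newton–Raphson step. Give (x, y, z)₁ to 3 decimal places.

(-7.700, 8.525, 1.525)

At (1, 5/2, -3): F = (-18.250, 5.000, -1.500).
Jacobian J = [[-4, -2·y, 3], [2·y + 2·z + 4, 2·x, 2·x], [0, 1, 2·z + 5]].
At the point, J = [[-4.000, -5.000, 3.000], [3.000, 2.000, 2.000], [0.000, 1.000, -1.000]] (det J = 10.000).
Solving J·Δ = −F gives Δ = (-8.700, 6.025, 4.525).
Then the next iterate is (x, y, z)₁ = (-7.700, 8.525, 1.525).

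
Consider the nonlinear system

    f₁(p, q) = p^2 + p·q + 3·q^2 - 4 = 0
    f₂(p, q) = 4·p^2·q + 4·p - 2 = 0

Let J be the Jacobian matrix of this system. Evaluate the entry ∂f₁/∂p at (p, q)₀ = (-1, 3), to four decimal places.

∂f₁/∂p = 2·p + q.
At (-1, 3) this is 1.0000.

1.0000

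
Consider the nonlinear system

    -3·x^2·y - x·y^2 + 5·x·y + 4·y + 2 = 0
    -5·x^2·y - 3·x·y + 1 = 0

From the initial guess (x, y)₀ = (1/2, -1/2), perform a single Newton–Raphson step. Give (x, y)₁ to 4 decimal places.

At (1/2, -1/2): F = (-1.0000, 2.3750).
Jacobian J = [[-6·x·y - y^2 + 5·y, -3·x^2 - 2·x·y + 5·x + 4], [-10·x·y - 3·y, -5·x^2 - 3·x]].
At the point, J = [[-1.2500, 6.2500], [4.0000, -2.7500]] (det J = -21.5625).
Solving J·Δ = −F gives Δ = (-0.5609, 0.0478).
Then the next iterate is (x, y)₁ = (-0.0609, -0.4522).

(-0.0609, -0.4522)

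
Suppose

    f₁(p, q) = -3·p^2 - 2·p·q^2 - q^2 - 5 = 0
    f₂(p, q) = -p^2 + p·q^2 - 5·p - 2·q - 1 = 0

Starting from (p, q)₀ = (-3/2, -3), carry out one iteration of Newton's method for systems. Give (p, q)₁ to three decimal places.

At (-3/2, -3): F = (6.250, -3.250).
Jacobian J = [[-6·p - 2·q^2, -4·p·q - 2·q], [-2·p + q^2 - 5, 2·p·q - 2]].
At the point, J = [[-9.000, -12.000], [7.000, 7.000]] (det J = 21.000).
Solving J·Δ = −F gives Δ = (-0.226, 0.690).
Then the next iterate is (p, q)₁ = (-1.726, -2.310).

(-1.726, -2.310)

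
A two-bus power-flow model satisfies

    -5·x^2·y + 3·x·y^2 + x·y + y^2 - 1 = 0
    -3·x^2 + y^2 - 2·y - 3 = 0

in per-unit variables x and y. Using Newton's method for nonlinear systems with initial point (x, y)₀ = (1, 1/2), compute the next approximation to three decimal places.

(0.467, -3.050)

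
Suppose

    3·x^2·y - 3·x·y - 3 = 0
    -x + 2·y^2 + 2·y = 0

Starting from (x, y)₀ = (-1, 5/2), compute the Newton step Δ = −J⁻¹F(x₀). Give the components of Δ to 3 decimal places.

At (-1, 5/2): F = (12.000, 18.500).
Jacobian J = [[6·x·y - 3·y, 3·x^2 - 3·x], [-1, 4·y + 2]].
At the point, J = [[-22.500, 6.000], [-1.000, 12.000]] (det J = -264.000).
Solving J·Δ = −F gives Δ = (0.125, -1.531).

(0.125, -1.531)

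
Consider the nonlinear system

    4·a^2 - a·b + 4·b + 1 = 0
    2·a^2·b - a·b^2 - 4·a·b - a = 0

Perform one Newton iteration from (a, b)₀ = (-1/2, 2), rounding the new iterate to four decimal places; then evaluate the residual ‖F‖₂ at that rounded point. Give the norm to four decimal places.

At (-1/2, 2): F = (11.0000, 7.5000).
Jacobian J = [[8·a - b, -a + 4], [4·a·b - b^2 - 4·b - 1, 2·a^2 - 2·a·b - 4·a]].
At the point, J = [[-6.0000, 4.5000], [-17.0000, 4.5000]] (det J = 49.5000).
Solving J·Δ = −F gives Δ = (-0.3182, -2.8687).
Then the next iterate is (a, b)₁ = (-0.8182, -0.8687).
Re-evaluating at (-0.8182, -0.8687): F = (-0.507765, -2.570540), so ‖F‖₂ = 2.6202.

2.6202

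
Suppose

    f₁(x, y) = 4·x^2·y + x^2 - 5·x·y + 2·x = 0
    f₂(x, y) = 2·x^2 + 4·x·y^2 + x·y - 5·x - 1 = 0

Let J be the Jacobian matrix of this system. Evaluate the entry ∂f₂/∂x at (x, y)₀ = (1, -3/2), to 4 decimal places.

6.5000

∂f₂/∂x = 4·x + 4·y^2 + y - 5.
At (1, -3/2) this is 6.5000.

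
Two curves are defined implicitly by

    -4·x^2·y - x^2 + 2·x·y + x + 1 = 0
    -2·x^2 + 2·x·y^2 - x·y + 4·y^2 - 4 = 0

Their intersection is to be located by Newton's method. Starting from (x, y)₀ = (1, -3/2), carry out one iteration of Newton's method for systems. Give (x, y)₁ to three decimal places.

(0.608, -1.068)

At (1, -3/2): F = (4.000, 9.000).
Jacobian J = [[-8·x·y - 2·x + 2·y + 1, -4·x^2 + 2·x], [-4·x + 2·y^2 - y, 4·x·y - x + 8·y]].
At the point, J = [[8.000, -2.000], [2.000, -19.000]] (det J = -148.000).
Solving J·Δ = −F gives Δ = (-0.392, 0.432).
Then the next iterate is (x, y)₁ = (0.608, -1.068).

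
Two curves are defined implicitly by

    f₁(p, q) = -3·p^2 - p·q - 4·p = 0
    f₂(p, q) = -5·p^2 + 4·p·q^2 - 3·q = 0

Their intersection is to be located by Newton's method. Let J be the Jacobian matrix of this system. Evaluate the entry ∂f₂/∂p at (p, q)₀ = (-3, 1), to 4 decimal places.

34.0000

∂f₂/∂p = -10·p + 4·q^2.
At (-3, 1) this is 34.0000.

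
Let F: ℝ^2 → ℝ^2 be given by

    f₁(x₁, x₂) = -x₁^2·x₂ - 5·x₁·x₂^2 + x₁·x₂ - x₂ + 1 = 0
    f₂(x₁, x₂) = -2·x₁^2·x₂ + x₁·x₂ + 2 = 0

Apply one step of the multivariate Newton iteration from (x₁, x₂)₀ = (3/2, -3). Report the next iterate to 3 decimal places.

(0.951, -2.079)

At (3/2, -3): F = (-61.250, 11.000).
Jacobian J = [[-2·x₁·x₂ - 5·x₂^2 + x₂, -x₁^2 - 10·x₁·x₂ + x₁ - 1], [-4·x₁·x₂ + x₂, -2·x₁^2 + x₁]].
At the point, J = [[-39.000, 43.250], [15.000, -3.000]] (det J = -531.750).
Solving J·Δ = −F gives Δ = (-0.549, 0.921).
Then the next iterate is (x₁, x₂)₁ = (0.951, -2.079).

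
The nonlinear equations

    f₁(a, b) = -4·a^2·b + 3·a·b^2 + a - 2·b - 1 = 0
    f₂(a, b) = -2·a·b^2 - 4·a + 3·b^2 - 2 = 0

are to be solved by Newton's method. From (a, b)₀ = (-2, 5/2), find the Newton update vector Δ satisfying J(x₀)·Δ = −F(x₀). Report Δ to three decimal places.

At (-2, 5/2): F = (-85.500, 49.750).
Jacobian J = [[-8·a·b + 3·b^2 + 1, -4·a^2 + 6·a·b - 2], [-2·b^2 - 4, -4·a·b + 6·b]].
At the point, J = [[59.750, -48.000], [-16.500, 35.000]] (det J = 1299.250).
Solving J·Δ = −F gives Δ = (0.465, -1.202).

(0.465, -1.202)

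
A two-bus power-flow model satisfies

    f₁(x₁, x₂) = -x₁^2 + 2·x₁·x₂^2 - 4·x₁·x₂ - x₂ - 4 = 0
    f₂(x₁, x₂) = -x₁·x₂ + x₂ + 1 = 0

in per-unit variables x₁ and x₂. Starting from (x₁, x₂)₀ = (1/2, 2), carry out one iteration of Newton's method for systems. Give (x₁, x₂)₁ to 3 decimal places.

(3.917, 11.667)

At (1/2, 2): F = (-6.250, 2.000).
Jacobian J = [[-2·x₁ + 2·x₂^2 - 4·x₂, 4·x₁·x₂ - 4·x₁ - 1], [-x₂, -x₁ + 1]].
At the point, J = [[-1.000, 1.000], [-2.000, 0.500]] (det J = 1.500).
Solving J·Δ = −F gives Δ = (3.417, 9.667).
Then the next iterate is (x₁, x₂)₁ = (3.917, 11.667).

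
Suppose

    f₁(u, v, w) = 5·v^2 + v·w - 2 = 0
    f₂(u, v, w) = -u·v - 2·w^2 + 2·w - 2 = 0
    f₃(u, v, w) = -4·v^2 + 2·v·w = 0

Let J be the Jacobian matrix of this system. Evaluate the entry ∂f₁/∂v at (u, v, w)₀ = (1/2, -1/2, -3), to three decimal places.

∂f₁/∂v = 10·v + w.
At (1/2, -1/2, -3) this is -8.000.

-8.000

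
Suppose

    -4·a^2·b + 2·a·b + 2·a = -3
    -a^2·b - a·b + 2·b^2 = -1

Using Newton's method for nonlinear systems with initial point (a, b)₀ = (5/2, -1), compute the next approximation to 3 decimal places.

At (5/2, -1): F = (28.000, 11.750).
Jacobian J = [[-8·a·b + 2·b + 2, -4·a^2 + 2·a], [-2·a·b - b, -a^2 - a + 4·b]].
At the point, J = [[20.000, -20.000], [6.000, -12.750]] (det J = -135.000).
Solving J·Δ = −F gives Δ = (-0.904, 0.496).
Then the next iterate is (a, b)₁ = (1.596, -0.504).

(1.596, -0.504)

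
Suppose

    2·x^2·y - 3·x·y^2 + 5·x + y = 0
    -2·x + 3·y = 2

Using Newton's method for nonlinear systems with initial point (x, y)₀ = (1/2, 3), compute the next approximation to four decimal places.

At (1/2, 3): F = (-6.5000, 6.0000).
Jacobian J = [[4·x·y - 3·y^2 + 5, 2·x^2 - 6·x·y + 1], [-2, 3]].
At the point, J = [[-16.0000, -7.5000], [-2.0000, 3.0000]] (det J = -63.0000).
Solving J·Δ = −F gives Δ = (0.4048, -1.7302).
Then the next iterate is (x, y)₁ = (0.9048, 1.2698).

(0.9048, 1.2698)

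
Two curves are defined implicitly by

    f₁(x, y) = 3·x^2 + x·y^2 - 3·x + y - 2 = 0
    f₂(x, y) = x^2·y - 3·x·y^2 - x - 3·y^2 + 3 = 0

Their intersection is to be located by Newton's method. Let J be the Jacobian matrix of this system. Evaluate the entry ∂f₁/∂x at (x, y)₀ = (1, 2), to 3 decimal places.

7.000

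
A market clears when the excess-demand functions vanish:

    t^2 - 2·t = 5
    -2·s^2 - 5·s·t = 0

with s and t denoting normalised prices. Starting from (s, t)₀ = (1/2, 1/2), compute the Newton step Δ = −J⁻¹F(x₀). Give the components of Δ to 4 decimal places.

(2.8056, -5.7500)

At (1/2, 1/2): F = (-5.7500, -1.7500).
Jacobian J = [[0, 2·t - 2], [-4·s - 5·t, -5·s]].
At the point, J = [[0.0000, -1.0000], [-4.5000, -2.5000]] (det J = -4.5000).
Solving J·Δ = −F gives Δ = (2.8056, -5.7500).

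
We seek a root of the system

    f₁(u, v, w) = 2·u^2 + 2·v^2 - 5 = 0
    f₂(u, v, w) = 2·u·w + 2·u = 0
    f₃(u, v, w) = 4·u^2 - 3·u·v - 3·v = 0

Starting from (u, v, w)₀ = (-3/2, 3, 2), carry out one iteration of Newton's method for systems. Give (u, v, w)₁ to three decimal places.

At (-3/2, 3, 2): F = (17.500, -9.000, 13.500).
Jacobian J = [[4·u, 4·v, 0], [2·w + 2, 0, 2·u], [8·u - 3·v, -3·u - 3, 0]].
At the point, J = [[-6.000, 12.000, 0.000], [6.000, 0.000, -3.000], [-21.000, 1.500, 0.000]] (det J = 729.000).
Solving J·Δ = −F gives Δ = (0.559, -1.179, -1.883).
Then the next iterate is (u, v, w)₁ = (-0.941, 1.821, 0.117).

(-0.941, 1.821, 0.117)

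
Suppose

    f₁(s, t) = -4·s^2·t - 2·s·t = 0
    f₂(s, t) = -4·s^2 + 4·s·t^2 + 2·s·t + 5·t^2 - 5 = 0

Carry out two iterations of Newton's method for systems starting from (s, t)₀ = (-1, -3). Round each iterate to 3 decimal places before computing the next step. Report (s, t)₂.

(-0.620, -1.329)

At (-1, -3): F = (6.000, 6.000).
Jacobian J = [[-8·s·t - 2·t, -4·s^2 - 2·s], [-8·s + 4·t^2 + 2·t, 8·s·t + 2·s + 10·t]].
At the point, J = [[-18.000, -2.000], [38.000, -8.000]] (det J = 220.000).
Solving J·Δ = −F gives Δ = (0.164, 1.527).
Then the next iterate is (s, t)₁ = (-0.836, -1.473).
Round to (-0.836, -1.473) and repeat: F = (1.65504, -1.73966), J = [[-6.90542, -1.12358], [12.42092, -6.55058]].
Δ = (0.216, 0.144), so (s, t)₂ = (-0.620, -1.329).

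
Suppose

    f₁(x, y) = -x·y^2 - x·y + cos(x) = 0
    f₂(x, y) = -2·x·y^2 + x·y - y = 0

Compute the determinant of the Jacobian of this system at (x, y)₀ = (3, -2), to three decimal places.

34.331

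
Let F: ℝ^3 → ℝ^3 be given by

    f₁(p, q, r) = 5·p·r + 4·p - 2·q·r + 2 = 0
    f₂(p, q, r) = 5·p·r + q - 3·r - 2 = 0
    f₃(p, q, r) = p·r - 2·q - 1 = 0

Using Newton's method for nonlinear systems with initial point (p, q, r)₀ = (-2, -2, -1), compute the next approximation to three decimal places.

At (-2, -2, -1): F = (0.000, 9.000, 5.000).
Jacobian J = [[5·r + 4, -2·r, 5·p - 2·q], [5·r, 1, 5·p - 3], [r, -2, p]].
At the point, J = [[-1.000, 2.000, -6.000], [-5.000, 1.000, -13.000], [-1.000, -2.000, -2.000]] (det J = -32.000).
Solving J·Δ = −F gives Δ = (1.375, 1.531, 0.281).
Then the next iterate is (p, q, r)₁ = (-0.625, -0.469, -0.719).

(-0.625, -0.469, -0.719)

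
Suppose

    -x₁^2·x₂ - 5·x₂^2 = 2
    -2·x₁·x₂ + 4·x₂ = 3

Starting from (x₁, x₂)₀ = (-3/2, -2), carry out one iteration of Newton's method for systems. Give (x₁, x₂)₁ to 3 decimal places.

(0.086, -0.478)

At (-3/2, -2): F = (-17.500, -17.000).
Jacobian J = [[-2·x₁·x₂, -x₁^2 - 10·x₂], [-2·x₂, -2·x₁ + 4]].
At the point, J = [[-6.000, 17.750], [4.000, 7.000]] (det J = -113.000).
Solving J·Δ = −F gives Δ = (1.586, 1.522).
Then the next iterate is (x₁, x₂)₁ = (0.086, -0.478).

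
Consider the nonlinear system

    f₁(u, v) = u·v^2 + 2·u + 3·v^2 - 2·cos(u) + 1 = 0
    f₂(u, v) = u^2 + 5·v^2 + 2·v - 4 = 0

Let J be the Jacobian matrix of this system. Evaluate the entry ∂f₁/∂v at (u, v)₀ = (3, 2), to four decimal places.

24.0000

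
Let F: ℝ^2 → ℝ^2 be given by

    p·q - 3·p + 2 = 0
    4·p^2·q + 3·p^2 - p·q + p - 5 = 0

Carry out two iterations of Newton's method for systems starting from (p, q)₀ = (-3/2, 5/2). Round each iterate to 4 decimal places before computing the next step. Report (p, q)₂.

At (-3/2, 5/2): F = (2.7500, 26.5000).
Jacobian J = [[q - 3, p], [8·p·q + 6·p - q + 1, 4·p^2 - p]].
At the point, J = [[-0.5000, -1.5000], [-40.5000, 10.5000]] (det J = -66.0000).
Solving J·Δ = −F gives Δ = (1.0398, 1.4867).
Then the next iterate is (p, q)₁ = (-0.4602, 3.9867).
Round to (-0.4602, 3.9867) and repeat: F = (1.545921, 0.387109), J = [[0.9867, -0.4602], [-20.425335, 1.307336]].
Δ = (0.2712, 3.9407), so (p, q)₂ = (-0.1890, 7.9274).

(-0.1890, 7.9274)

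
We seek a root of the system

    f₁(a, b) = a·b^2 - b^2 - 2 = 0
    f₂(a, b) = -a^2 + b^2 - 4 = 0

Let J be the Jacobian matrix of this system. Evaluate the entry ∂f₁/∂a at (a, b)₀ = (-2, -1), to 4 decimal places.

∂f₁/∂a = b^2.
At (-2, -1) this is 1.0000.

1.0000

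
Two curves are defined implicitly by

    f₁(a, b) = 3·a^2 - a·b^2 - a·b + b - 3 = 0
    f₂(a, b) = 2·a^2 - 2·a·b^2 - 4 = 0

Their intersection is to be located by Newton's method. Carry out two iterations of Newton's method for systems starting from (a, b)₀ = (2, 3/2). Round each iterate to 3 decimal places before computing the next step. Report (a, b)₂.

(0.688, -0.441)

At (2, 3/2): F = (3.000, -5.000).
Jacobian J = [[6·a - b^2 - b, -2·a·b - a + 1], [4·a - 2·b^2, -4·a·b]].
At the point, J = [[8.250, -7.000], [3.500, -12.000]] (det J = -74.500).
Solving J·Δ = −F gives Δ = (-0.953, -0.695).
Then the next iterate is (a, b)₁ = (1.047, 0.805).
Round to (1.047, 0.805) and repeat: F = (-0.42769, -3.16455), J = [[4.82897, -1.73267], [2.89195, -3.37134]].
Δ = (-0.359, -1.246), so (a, b)₂ = (0.688, -0.441).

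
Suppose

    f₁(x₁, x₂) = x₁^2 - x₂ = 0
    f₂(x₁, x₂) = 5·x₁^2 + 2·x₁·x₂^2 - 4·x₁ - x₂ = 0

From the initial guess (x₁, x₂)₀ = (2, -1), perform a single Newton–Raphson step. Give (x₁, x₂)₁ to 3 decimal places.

At (2, -1): F = (5.000, 17.000).
Jacobian J = [[2·x₁, -1], [10·x₁ + 2·x₂^2 - 4, 4·x₁·x₂ - 1]].
At the point, J = [[4.000, -1.000], [18.000, -9.000]] (det J = -18.000).
Solving J·Δ = −F gives Δ = (-1.556, -1.222).
Then the next iterate is (x₁, x₂)₁ = (0.444, -2.222).

(0.444, -2.222)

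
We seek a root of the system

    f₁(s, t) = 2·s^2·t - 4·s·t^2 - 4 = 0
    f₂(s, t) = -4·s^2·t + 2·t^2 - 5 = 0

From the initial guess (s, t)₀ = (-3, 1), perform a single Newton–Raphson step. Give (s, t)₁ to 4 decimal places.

(-1.3750, 1.0000)

At (-3, 1): F = (26.0000, -39.0000).
Jacobian J = [[4·s·t - 4·t^2, 2·s^2 - 8·s·t], [-8·s·t, -4·s^2 + 4·t]].
At the point, J = [[-16.0000, 42.0000], [24.0000, -32.0000]] (det J = -496.0000).
Solving J·Δ = −F gives Δ = (1.6250, 0.0000).
Then the next iterate is (s, t)₁ = (-1.3750, 1.0000).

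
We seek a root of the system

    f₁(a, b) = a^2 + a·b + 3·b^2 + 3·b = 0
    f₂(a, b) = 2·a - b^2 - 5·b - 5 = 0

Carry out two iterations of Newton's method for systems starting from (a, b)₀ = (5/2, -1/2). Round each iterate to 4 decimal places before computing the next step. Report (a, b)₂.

(1.2590, -0.5548)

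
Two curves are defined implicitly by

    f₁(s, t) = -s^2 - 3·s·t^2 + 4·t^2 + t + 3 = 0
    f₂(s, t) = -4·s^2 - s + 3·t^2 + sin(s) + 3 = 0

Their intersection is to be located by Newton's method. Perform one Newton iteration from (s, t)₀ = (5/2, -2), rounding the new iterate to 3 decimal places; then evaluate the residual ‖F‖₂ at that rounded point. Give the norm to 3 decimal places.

At (5/2, -2): F = (-19.250, -11.90153).
Jacobian J = [[-2·s - 3·t^2, -6·s·t + 8·t + 1], [-8·s + cos(s) - 1, 6·t]].
At the point, J = [[-17.000, 15.000], [-21.80114, -12.000]] (det J = 531.01715).
Solving J·Δ = −F gives Δ = (-0.771, 0.409).
Then the next iterate is (s, t)₁ = (1.729, -1.591).
Re-evaluating at (1.729, -1.591): F = (-4.58507, -2.10541), so ‖F‖₂ = 5.045.

5.045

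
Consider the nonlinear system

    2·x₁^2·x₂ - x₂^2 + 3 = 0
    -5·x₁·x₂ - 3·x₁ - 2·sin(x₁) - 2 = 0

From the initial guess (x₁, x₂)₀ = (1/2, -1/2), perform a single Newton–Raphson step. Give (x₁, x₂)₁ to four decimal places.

At (1/2, -1/2): F = (2.5000, -3.208851).
Jacobian J = [[4·x₁·x₂, 2·x₁^2 - 2·x₂], [-5·x₂ - 2·cos(x₁) - 3, -5·x₁]].
At the point, J = [[-1.0000, 1.5000], [-2.255165, -2.5000]] (det J = 5.882748).
Solving J·Δ = −F gives Δ = (0.2442, -1.5038).
Then the next iterate is (x₁, x₂)₁ = (0.7442, -2.0038).

(0.7442, -2.0038)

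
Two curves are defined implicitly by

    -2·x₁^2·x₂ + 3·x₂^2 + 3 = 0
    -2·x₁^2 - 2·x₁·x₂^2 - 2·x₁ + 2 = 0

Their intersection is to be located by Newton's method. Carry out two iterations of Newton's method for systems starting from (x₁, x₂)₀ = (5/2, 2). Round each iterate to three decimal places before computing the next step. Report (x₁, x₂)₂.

At (5/2, 2): F = (-10.000, -35.500).
Jacobian J = [[-4·x₁·x₂, -2·x₁^2 + 6·x₂], [-4·x₁ - 2·x₂^2 - 2, -4·x₁·x₂]].
At the point, J = [[-20.000, -0.500], [-20.000, -20.000]] (det J = 390.000).
Solving J·Δ = −F gives Δ = (-0.467, -1.308).
Then the next iterate is (x₁, x₂)₁ = (2.033, 0.692).
Round to (2.033, 0.692) and repeat: F = (-1.28360, -12.27924), J = [[-5.62734, -4.11418], [-11.08973, -5.62734]].
Δ = (-3.102, 3.931), so (x₁, x₂)₂ = (-1.069, 4.623).

(-1.069, 4.623)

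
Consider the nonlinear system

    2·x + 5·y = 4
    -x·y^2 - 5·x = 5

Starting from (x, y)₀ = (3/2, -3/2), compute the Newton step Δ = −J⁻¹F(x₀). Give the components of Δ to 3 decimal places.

At (3/2, -3/2): F = (-8.500, -15.875).
Jacobian J = [[2, 5], [-y^2 - 5, -2·x·y]].
At the point, J = [[2.000, 5.000], [-7.250, 4.500]] (det J = 45.250).
Solving J·Δ = −F gives Δ = (-0.909, 2.064).

(-0.909, 2.064)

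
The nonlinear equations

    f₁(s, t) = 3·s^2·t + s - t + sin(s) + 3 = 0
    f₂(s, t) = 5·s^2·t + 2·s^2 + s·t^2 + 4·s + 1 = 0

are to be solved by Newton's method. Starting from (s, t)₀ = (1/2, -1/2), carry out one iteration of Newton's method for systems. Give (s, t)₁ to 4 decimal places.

At (1/2, -1/2): F = (4.104426, 3.0000).
Jacobian J = [[6·s·t + cos(s) + 1, 3·s^2 - 1], [10·s·t + 4·s + t^2 + 4, 5·s^2 + 2·s·t]].
At the point, J = [[0.377583, -0.2500], [3.7500, 0.7500]] (det J = 1.220687).
Solving J·Δ = −F gives Δ = (-3.1362, 11.6810).
Then the next iterate is (s, t)₁ = (-2.6362, 11.1810).

(-2.6362, 11.1810)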